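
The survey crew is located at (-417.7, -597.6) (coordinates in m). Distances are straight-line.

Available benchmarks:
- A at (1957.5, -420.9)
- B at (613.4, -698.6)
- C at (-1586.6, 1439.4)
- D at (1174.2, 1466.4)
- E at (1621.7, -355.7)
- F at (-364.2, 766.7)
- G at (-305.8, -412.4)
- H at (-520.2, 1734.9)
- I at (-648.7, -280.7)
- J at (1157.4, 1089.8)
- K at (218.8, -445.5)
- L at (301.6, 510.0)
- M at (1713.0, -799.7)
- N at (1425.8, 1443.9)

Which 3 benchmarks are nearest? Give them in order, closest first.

G, I, K

Distances from (-417.7, -597.6):
A: √((2375.2)² + (176.7)²) = √(5641575.040 + 31222.890) = 2381.8 m
B: √((1031.1)² + (-101.0)²) = √(1063167.210 + 10201.000) = 1036.0 m
C: √((-1168.9)² + (2037.0)²) = √(1366327.210 + 4149369.000) = 2348.6 m
D: √((1591.9)² + (2064.0)²) = √(2534145.610 + 4260096.000) = 2606.6 m
E: √((2039.4)² + (241.9)²) = √(4159152.360 + 58515.610) = 2053.7 m
F: √((53.5)² + (1364.3)²) = √(2862.250 + 1861314.490) = 1365.3 m
G: √((111.9)² + (185.2)²) = √(12521.610 + 34299.040) = 216.4 m
H: √((-102.5)² + (2332.5)²) = √(10506.250 + 5440556.250) = 2334.8 m
I: √((-231.0)² + (316.9)²) = √(53361.000 + 100425.610) = 392.2 m
J: √((1575.1)² + (1687.4)²) = √(2480940.010 + 2847318.760) = 2308.3 m
K: √((636.5)² + (152.1)²) = √(405132.250 + 23134.410) = 654.4 m
L: √((719.3)² + (1107.6)²) = √(517392.490 + 1226777.760) = 1320.7 m
M: √((2130.7)² + (-202.1)²) = √(4539882.490 + 40844.410) = 2140.3 m
N: √((1843.5)² + (2041.5)²) = √(3398492.250 + 4167722.250) = 2750.7 m
Sorted: G (216.4 m) < I (392.2 m) < K (654.4 m) < B (1036.0 m) < L (1320.7 m) < …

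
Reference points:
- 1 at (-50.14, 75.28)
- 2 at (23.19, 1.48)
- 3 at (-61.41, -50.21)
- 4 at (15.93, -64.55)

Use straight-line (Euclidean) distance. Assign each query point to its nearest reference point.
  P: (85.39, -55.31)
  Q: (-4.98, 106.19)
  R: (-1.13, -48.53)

P at (85.39, -55.31):
  1: √((-135.53)² + (130.59)²) = √(18368.3809 + 17053.7481) = 188.21
  2: √((-62.20)² + (56.79)²) = √(3868.8400 + 3225.1041) = 84.23
  3: √((-146.80)² + (5.10)²) = √(21550.2400 + 26.0100) = 146.89
  4: √((-69.46)² + (-9.24)²) = √(4824.6916 + 85.3776) = 70.07
  → nearest: 4 (70.07)
Q at (-4.98, 106.19):
  1: √((-45.16)² + (-30.91)²) = √(2039.4256 + 955.4281) = 54.73
  2: √((28.17)² + (-104.71)²) = √(793.5489 + 10964.1841) = 108.43
  3: √((-56.43)² + (-156.40)²) = √(3184.3449 + 24460.9600) = 166.27
  4: √((20.91)² + (-170.74)²) = √(437.2281 + 29152.1476) = 172.02
  → nearest: 1 (54.73)
R at (-1.13, -48.53):
  1: √((-49.01)² + (123.81)²) = √(2401.9801 + 15328.9161) = 133.16
  2: √((24.32)² + (50.01)²) = √(591.4624 + 2501.0001) = 55.61
  3: √((-60.28)² + (-1.68)²) = √(3633.6784 + 2.8224) = 60.30
  4: √((17.06)² + (-16.02)²) = √(291.0436 + 256.6404) = 23.40
  → nearest: 4 (23.40)

P→4; Q→1; R→4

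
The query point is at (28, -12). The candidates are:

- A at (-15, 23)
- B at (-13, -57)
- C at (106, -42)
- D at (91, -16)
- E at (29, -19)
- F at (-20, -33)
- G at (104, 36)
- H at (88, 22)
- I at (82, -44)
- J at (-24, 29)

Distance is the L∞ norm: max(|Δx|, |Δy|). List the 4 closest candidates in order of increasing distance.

Distances from (28, -12):
A: max(|-43|, |35|) = 43
B: max(|-41|, |-45|) = 45
C: max(|78|, |-30|) = 78
D: max(|63|, |-4|) = 63
E: max(|1|, |-7|) = 7
F: max(|-48|, |-21|) = 48
G: max(|76|, |48|) = 76
H: max(|60|, |34|) = 60
I: max(|54|, |-32|) = 54
J: max(|-52|, |41|) = 52
Sorted: E (7) < A (43) < B (45) < F (48) < J (52) < I (54) < …

E, A, B, F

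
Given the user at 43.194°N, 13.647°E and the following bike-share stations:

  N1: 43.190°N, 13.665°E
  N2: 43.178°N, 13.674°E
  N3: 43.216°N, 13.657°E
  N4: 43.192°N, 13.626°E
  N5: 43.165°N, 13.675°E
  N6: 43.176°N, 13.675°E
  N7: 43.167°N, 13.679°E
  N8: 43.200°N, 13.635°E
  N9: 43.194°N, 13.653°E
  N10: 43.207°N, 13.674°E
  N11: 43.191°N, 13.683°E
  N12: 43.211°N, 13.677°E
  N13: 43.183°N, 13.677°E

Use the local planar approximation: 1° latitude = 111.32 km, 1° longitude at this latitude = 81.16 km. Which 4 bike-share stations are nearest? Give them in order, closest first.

N9, N8, N1, N4

Distances from 43.194°N, 13.647°E:
N1: 1.527 km
N2: 2.824 km
N3: 2.580 km
N4: 1.719 km
N5: 3.948 km
N6: 3.030 km
N7: 3.972 km
N8: 1.181 km
N9: 0.487 km
N10: 2.626 km
N11: 2.941 km
N12: 3.084 km
N13: 2.725 km
Sorted: N9 (0.487 km) < N8 (1.181 km) < N1 (1.527 km) < N4 (1.719 km) < N3 (2.580 km) < N10 (2.626 km) < …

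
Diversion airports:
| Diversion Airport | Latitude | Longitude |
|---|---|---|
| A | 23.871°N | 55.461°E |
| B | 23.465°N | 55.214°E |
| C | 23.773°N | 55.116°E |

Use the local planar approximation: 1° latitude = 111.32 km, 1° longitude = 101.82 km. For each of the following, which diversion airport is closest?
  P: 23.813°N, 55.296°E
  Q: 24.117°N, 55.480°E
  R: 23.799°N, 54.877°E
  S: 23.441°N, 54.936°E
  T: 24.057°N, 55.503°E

P at 23.813°N, 55.296°E:
  A: √((0.058·111.32)² + (0.165·101.82)²) = √(41.68717 + 282.25008) = 17.998 km
  B: √((-0.348·111.32)² + (-0.082·101.82)²) = √(1500.73801 + 69.70981) = 39.629 km
  C: √((-0.040·111.32)² + (-0.180·101.82)²) = √(19.82743 + 335.90092) = 18.861 km
  → nearest: A (17.998 km)
Q at 24.117°N, 55.480°E:
  A: √((-0.246·111.32)² + (-0.019·101.82)²) = √(749.92289 + 3.74260) = 27.453 km
  B: √((-0.652·111.32)² + (-0.266·101.82)²) = √(5267.94930 + 733.54956) = 77.469 km
  C: √((-0.344·111.32)² + (-0.364·101.82)²) = √(1466.43656 + 1373.62742) = 53.292 km
  → nearest: A (27.453 km)
R at 23.799°N, 54.877°E:
  A: √((0.072·111.32)² + (0.584·101.82)²) = √(64.24087 + 3535.83410) = 60.001 km
  B: √((-0.334·111.32)² + (0.337·101.82)²) = √(1382.41784 + 1177.40530) = 50.595 km
  C: √((-0.026·111.32)² + (0.239·101.82)²) = √(8.37709 + 592.19125) = 24.506 km
  → nearest: C (24.506 km)
S at 23.441°N, 54.936°E:
  A: √((0.430·111.32)² + (0.525·101.82)²) = √(2291.30713 + 2857.49048) = 71.755 km
  B: √((0.024·111.32)² + (0.278·101.82)²) = √(7.13787 + 801.22737) = 28.432 km
  C: √((0.332·111.32)² + (0.180·101.82)²) = √(1365.91150 + 335.90092) = 41.253 km
  → nearest: B (28.432 km)
T at 24.057°N, 55.503°E:
  A: √((-0.186·111.32)² + (-0.042·101.82)²) = √(428.71856 + 18.28794) = 21.143 km
  B: √((-0.592·111.32)² + (-0.289·101.82)²) = √(4342.99979 + 865.88830) = 72.173 km
  C: √((-0.284·111.32)² + (-0.387·101.82)²) = √(999.50064 + 1552.70201) = 50.519 km
  → nearest: A (21.143 km)

P→A; Q→A; R→C; S→B; T→A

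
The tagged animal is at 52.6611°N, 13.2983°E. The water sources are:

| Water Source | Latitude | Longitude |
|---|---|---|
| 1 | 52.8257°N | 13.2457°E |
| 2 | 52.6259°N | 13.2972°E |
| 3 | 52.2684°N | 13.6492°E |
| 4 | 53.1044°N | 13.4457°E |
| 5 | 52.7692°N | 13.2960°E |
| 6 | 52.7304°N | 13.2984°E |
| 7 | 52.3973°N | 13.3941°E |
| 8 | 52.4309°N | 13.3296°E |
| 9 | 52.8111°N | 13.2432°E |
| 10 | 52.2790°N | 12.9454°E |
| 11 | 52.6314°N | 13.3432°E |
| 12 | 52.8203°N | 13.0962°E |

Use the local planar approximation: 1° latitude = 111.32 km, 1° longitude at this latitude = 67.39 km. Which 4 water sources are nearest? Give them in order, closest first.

2, 11, 6, 5

Distances from 52.6611°N, 13.2983°E:
1: √((0.1646·111.32)² + (-0.0526·67.39)²) = √(335.742297 + 12.564997) = 18.6630 km
2: √((-0.0352·111.32)² + (-0.0011·67.39)²) = √(15.354360 + 0.005495) = 3.9192 km
3: √((-0.3927·111.32)² + (0.3509·67.39)²) = √(1911.033050 + 559.187750) = 49.7013 km
4: √((0.4433·111.32)² + (0.1474·67.39)²) = √(2435.240501 + 98.670171) = 50.3380 km
5: √((0.1081·111.32)² + (-0.0023·67.39)²) = √(144.809743 + 0.024024) = 12.0347 km
6: √((0.0693·111.32)² + (0.0001·67.39)²) = √(59.513140 + 0.000045) = 7.7145 km
7: √((-0.2638·111.32)² + (0.0958·67.39)²) = √(862.374642 + 41.679445) = 30.0675 km
8: √((-0.2302·111.32)² + (0.0313·67.39)²) = √(656.684906 + 4.449176) = 25.7125 km
9: √((0.1500·111.32)² + (-0.0551·67.39)²) = √(278.823204 + 13.787773) = 17.1059 km
10: √((-0.3821·111.32)² + (-0.3529·67.39)²) = √(1809.257871 + 565.580242) = 48.7323 km
11: √((-0.0297·111.32)² + (0.0449·67.39)²) = √(10.930985 + 9.155532) = 4.4818 km
12: √((0.1592·111.32)² + (-0.2021·67.39)²) = √(314.074388 + 185.491298) = 22.3510 km
Sorted: 2 (3.9192 km) < 11 (4.4818 km) < 6 (7.7145 km) < 5 (12.0347 km) < 9 (17.1059 km) < 1 (18.6630 km) < …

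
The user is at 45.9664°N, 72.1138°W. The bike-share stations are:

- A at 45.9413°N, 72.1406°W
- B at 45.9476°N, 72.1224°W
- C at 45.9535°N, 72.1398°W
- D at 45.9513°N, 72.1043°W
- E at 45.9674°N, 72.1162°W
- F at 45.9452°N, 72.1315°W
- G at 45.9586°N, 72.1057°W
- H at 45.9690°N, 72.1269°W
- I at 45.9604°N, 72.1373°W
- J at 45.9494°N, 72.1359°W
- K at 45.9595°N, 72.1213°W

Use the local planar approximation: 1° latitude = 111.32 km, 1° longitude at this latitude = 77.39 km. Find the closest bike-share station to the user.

Distances from 45.9664°N, 72.1138°W:
A: √((-0.0251·111.32)² + (-0.0268·77.39)²) = √(7.807174 + 4.301692) = 3.4798 km
B: √((-0.0188·111.32)² + (-0.0086·77.39)²) = √(4.379879 + 0.442962) = 2.1961 km
C: √((-0.0129·111.32)² + (-0.0260·77.39)²) = √(2.062176 + 4.048707) = 2.4720 km
D: √((-0.0151·111.32)² + (0.0095·77.39)²) = √(2.825532 + 0.540526) = 1.8347 km
E: √((0.0010·111.32)² + (-0.0024·77.39)²) = √(0.012392 + 0.034498) = 0.2165 km
F: √((-0.0212·111.32)² + (-0.0177·77.39)²) = √(5.569524 + 1.876360) = 2.7287 km
G: √((-0.0078·111.32)² + (0.0081·77.39)²) = √(0.753938 + 0.392952) = 1.0709 km
H: √((0.0026·111.32)² + (-0.0131·77.39)²) = √(0.083771 + 1.027809) = 1.0543 km
I: √((-0.0060·111.32)² + (-0.0235·77.39)²) = √(0.446117 + 3.307542) = 1.9374 km
J: √((-0.0170·111.32)² + (-0.0221·77.39)²) = √(3.581329 + 2.925191) = 2.5508 km
K: √((-0.0069·111.32)² + (-0.0075·77.39)²) = √(0.589990 + 0.336893) = 0.9627 km
Minimum: E at 0.2165 km.

E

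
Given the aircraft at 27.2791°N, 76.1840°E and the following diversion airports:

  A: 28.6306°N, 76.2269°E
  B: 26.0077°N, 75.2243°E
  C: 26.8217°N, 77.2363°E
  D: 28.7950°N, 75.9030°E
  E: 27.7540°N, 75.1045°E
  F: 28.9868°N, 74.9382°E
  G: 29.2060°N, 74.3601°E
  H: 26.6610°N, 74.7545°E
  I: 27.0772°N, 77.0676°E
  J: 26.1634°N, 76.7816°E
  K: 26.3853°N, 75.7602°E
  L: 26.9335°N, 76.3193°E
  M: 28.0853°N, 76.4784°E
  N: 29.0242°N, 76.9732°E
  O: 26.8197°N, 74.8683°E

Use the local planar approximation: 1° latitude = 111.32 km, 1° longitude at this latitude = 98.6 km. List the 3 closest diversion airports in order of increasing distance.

L, I, M

Distances from 27.2791°N, 76.1840°E:
A: √((1.3515·111.32)² + (0.0429·98.6)²) = √(22634.895583 + 17.892392) = 150.5084 km
B: √((-1.2714·111.32)² + (-0.9597·98.6)²) = √(20031.377224 + 8954.159362) = 170.2514 km
C: √((-0.4574·111.32)² + (1.0523·98.6)²) = √(2592.619098 + 10765.469396) = 115.5772 km
D: √((1.5159·111.32)² + (-0.2810·98.6)²) = √(28476.558450 + 767.655684) = 171.0094 km
E: √((0.4749·111.32)² + (-1.0795·98.6)²) = √(2794.799999 + 11329.196858) = 118.8444 km
F: √((1.7077·111.32)² + (-1.2458·98.6)²) = √(36138.452554 + 15088.653415) = 226.3341 km
G: √((1.9269·111.32)² + (-1.8239·98.6)²) = √(46011.325938 + 32341.181119) = 279.9152 km
H: √((-0.6181·111.32)² + (-1.4295·98.6)²) = √(4734.388387 + 19866.536032) = 156.8468 km
I: √((-0.2019·111.32)² + (0.8836·98.6)²) = √(505.148460 + 7590.410159) = 89.9753 km
J: √((-1.1157·111.32)² + (0.5976·98.6)²) = √(15425.571442 + 3471.962354) = 137.4683 km
K: √((-0.8938·111.32)² + (-0.4238·98.6)²) = √(9899.815389 + 1746.126625) = 107.9164 km
L: √((-0.3456·111.32)² + (0.1353·98.6)²) = √(1480.109557 + 177.971075) = 40.7195 km
M: √((0.8062·111.32)² + (0.2944·98.6)²) = √(8054.377543 + 842.615495) = 94.3239 km
N: √((1.7451·111.32)² + (0.7892·98.6)²) = √(37738.708393 + 6055.192901) = 209.2699 km
O: √((-0.4594·111.32)² + (-1.3157·98.6)²) = √(2615.341330 + 16829.359173) = 139.4443 km
Sorted: L (40.7195 km) < I (89.9753 km) < M (94.3239 km) < K (107.9164 km) < C (115.5772 km) < …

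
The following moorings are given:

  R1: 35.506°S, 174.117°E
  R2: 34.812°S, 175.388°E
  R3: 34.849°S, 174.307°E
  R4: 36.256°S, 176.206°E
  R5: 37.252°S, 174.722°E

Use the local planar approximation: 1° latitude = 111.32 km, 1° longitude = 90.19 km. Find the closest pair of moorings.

Pairwise distances:
R1–R2: √((0.694·111.32)² + (1.271·90.19)²) = √(5968.50190 + 13140.37850) = 138.235 km
R1–R3: √((0.657·111.32)² + (0.190·90.19)²) = √(5349.05587 + 293.64592) = 75.118 km
R1–R4: √((-0.750·111.32)² + (2.089·90.19)²) = √(6970.58010 + 35497.16374) = 206.077 km
R1–R5: √((-1.746·111.32)² + (0.605·90.19)²) = √(37777.64438 + 2977.33377) = 201.879 km
R2–R3: √((-0.037·111.32)² + (-1.081·90.19)²) = √(16.96484 + 9505.35107) = 97.582 km
R2–R4: √((-1.444·111.32)² + (0.818·90.19)²) = √(25839.30224 + 5442.81260) = 176.868 km
R2–R5: √((-2.440·111.32)² + (-0.666·90.19)²) = √(73777.85899 + 3607.98923) = 278.183 km
R3–R4: √((-1.407·111.32)² + (1.899·90.19)²) = √(24532.09231 + 29333.69036) = 232.090 km
R3–R5: √((-2.403·111.32)² + (0.415·90.19)²) = √(71557.29860 + 1400.91881) = 270.108 km
R4–R5: √((-0.996·111.32)² + (-1.484·90.19)²) = √(12293.20354 + 17913.67026) = 173.801 km
Closest pair: R1–R3 at 75.118 km.

R1 and R3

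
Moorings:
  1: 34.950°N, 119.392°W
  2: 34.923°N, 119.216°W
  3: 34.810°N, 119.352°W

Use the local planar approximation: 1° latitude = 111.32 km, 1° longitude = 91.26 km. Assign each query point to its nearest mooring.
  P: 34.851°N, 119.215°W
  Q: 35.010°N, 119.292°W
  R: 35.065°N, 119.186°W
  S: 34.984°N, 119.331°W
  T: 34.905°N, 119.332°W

P at 34.851°N, 119.215°W:
  1: 19.554 km
  2: 8.016 km
  3: 13.310 km
  → nearest: 2 (8.016 km)
Q at 35.010°N, 119.292°W:
  1: 11.309 km
  2: 11.912 km
  3: 22.927 km
  → nearest: 1 (11.309 km)
R at 35.065°N, 119.186°W:
  1: 22.744 km
  2: 16.043 km
  3: 32.176 km
  → nearest: 2 (16.043 km)
S at 34.984°N, 119.331°W:
  1: 6.732 km
  2: 12.500 km
  3: 19.464 km
  → nearest: 1 (6.732 km)
T at 34.905°N, 119.332°W:
  1: 7.421 km
  2: 10.774 km
  3: 10.732 km
  → nearest: 1 (7.421 km)

P→2; Q→1; R→2; S→1; T→1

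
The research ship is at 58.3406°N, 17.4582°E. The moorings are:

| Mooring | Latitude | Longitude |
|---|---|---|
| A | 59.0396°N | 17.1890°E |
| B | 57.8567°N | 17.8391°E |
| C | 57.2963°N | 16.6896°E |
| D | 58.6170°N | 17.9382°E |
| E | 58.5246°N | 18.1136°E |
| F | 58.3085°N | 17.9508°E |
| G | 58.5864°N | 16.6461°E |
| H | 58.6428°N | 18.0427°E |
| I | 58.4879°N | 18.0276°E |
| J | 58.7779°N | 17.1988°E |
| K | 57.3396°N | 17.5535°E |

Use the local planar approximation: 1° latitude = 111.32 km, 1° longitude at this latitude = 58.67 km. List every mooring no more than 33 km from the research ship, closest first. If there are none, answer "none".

Distances from 58.3406°N, 17.4582°E:
A: √((0.6990·111.32)² + (-0.2692·58.67)²) = √(6054.813169 + 249.449299) = 79.3994 km
B: √((-0.4839·111.32)² + (0.3809·58.67)²) = √(2901.734275 + 499.406421) = 58.3193 km
C: √((-1.0443·111.32)² + (-0.7686·58.67)²) = √(13514.405672 + 2033.447371) = 124.6910 km
D: √((0.2764·111.32)² + (0.4800·58.67)²) = √(946.722007 + 793.075715) = 41.7109 km
E: √((0.1840·111.32)² + (0.6554·58.67)²) = √(419.548373 + 1478.580760) = 43.5675 km
F: √((-0.0321·111.32)² + (0.4926·58.67)²) = √(12.768987 + 835.258668) = 29.1209 km
G: √((0.2458·111.32)² + (-0.8121·58.67)²) = √(748.703998 + 2270.132454) = 54.9439 km
H: √((0.3022·111.32)² + (0.5845·58.67)²) = √(1131.710422 + 1175.983444) = 48.0385 km
I: √((0.1473·111.32)² + (0.5694·58.67)²) = √(268.875907 + 1116.007471) = 37.2140 km
J: √((0.4373·111.32)² + (-0.2594·58.67)²) = √(2369.765377 + 231.617900) = 51.0038 km
K: √((-1.0010·111.32)² + (0.0953·58.67)²) = √(12416.939077 + 31.262088) = 111.5715 km
Threshold 33 km: F (29.1209 km) is within range.

F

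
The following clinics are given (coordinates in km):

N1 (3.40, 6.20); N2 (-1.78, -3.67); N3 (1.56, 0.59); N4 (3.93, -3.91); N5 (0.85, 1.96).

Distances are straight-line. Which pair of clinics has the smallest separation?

Pairwise distances:
N3–N5: √((-0.71)² + (1.37)²) = √(0.5041 + 1.8769) = 1.54 km
N1–N5: √((-2.55)² + (-4.24)²) = √(6.5025 + 17.9776) = 4.95 km
N3–N4: √((2.37)² + (-4.50)²) = √(5.6169 + 20.2500) = 5.09 km
N2–N3: √((3.34)² + (4.26)²) = √(11.1556 + 18.1476) = 5.41 km
N2–N4: √((5.71)² + (-0.24)²) = √(32.6041 + 0.0576) = 5.72 km
N1–N3: √((-1.84)² + (-5.61)²) = √(3.3856 + 31.4721) = 5.90 km
N2–N5: √((2.63)² + (5.63)²) = √(6.9169 + 31.6969) = 6.21 km
N4–N5: √((-3.08)² + (5.87)²) = √(9.4864 + 34.4569) = 6.63 km
N1–N4: √((0.53)² + (-10.11)²) = √(0.2809 + 102.2121) = 10.12 km
N1–N2: √((-5.18)² + (-9.87)²) = √(26.8324 + 97.4169) = 11.15 km
Closest pair: N3–N5 at 1.54 km.

N3 and N5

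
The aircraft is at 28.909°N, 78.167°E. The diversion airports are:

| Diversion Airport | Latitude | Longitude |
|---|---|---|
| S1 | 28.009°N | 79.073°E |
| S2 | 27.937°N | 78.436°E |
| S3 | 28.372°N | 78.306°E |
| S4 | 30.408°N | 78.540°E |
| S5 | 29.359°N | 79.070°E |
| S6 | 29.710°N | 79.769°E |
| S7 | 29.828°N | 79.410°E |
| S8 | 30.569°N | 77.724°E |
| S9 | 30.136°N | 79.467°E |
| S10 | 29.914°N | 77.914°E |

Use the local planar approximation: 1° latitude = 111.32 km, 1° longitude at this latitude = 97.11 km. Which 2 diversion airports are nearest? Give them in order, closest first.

S3, S5

Distances from 28.909°N, 78.167°E:
S1: 133.336 km
S2: 111.312 km
S3: 61.284 km
S4: 170.755 km
S5: 100.990 km
S6: 179.312 km
S7: 158.229 km
S8: 189.733 km
S9: 185.995 km
S10: 114.543 km
Sorted: S3 (61.284 km) < S5 (100.990 km) < S2 (111.312 km) < S10 (114.543 km) < …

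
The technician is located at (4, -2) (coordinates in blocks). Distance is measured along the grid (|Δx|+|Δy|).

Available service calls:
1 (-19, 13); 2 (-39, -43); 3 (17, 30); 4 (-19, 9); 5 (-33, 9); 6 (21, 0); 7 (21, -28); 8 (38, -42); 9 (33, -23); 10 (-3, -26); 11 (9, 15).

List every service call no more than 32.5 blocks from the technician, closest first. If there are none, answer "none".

Distances from (4, -2):
1: |-23| + |15| = 23 + 15 = 38 blocks
2: |-43| + |-41| = 43 + 41 = 84 blocks
3: |13| + |32| = 13 + 32 = 45 blocks
4: |-23| + |11| = 23 + 11 = 34 blocks
5: |-37| + |11| = 37 + 11 = 48 blocks
6: |17| + |2| = 17 + 2 = 19 blocks
7: |17| + |-26| = 17 + 26 = 43 blocks
8: |34| + |-40| = 34 + 40 = 74 blocks
9: |29| + |-21| = 29 + 21 = 50 blocks
10: |-7| + |-24| = 7 + 24 = 31 blocks
11: |5| + |17| = 5 + 17 = 22 blocks
Threshold 32.5 blocks: 6 (19 blocks), 11 (22 blocks), 10 (31 blocks) are within range.

6, 11, 10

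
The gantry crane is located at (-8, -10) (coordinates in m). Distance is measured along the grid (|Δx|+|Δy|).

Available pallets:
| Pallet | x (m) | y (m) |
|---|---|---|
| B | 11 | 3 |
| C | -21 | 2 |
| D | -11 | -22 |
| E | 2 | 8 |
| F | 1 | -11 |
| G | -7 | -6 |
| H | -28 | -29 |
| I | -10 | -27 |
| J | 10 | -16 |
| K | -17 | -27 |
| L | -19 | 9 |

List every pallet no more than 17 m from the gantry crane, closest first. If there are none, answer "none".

Distances from (-8, -10):
B: 32 m
C: 25 m
D: 15 m
E: 28 m
F: 10 m
G: 5 m
H: 39 m
I: 19 m
J: 24 m
K: 26 m
L: 30 m
Threshold 17 m: G (5 m), F (10 m), D (15 m) are within range.

G, F, D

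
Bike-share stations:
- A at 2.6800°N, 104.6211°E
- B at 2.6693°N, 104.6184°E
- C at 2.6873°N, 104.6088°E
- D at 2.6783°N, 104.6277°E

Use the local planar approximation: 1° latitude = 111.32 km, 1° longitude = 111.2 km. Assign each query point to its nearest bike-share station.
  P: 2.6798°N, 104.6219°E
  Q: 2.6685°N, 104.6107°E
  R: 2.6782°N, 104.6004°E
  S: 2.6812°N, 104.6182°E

P at 2.6798°N, 104.6219°E:
  A: √((0.0002·111.32)² + (-0.0008·111.2)²) = √(0.000496 + 0.007914) = 0.0917 km
  B: √((-0.0105·111.32)² + (-0.0035·111.2)²) = √(1.366234 + 0.151477) = 1.2320 km
  C: √((0.0075·111.32)² + (-0.0131·111.2)²) = √(0.697058 + 2.122033) = 1.6790 km
  D: √((-0.0015·111.32)² + (0.0058·111.2)²) = √(0.027882 + 0.415973) = 0.6662 km
  → nearest: A (0.0917 km)
Q at 2.6685°N, 104.6107°E:
  A: √((0.0115·111.32)² + (0.0104·111.2)²) = √(1.638861 + 1.337446) = 1.7252 km
  B: √((0.0008·111.32)² + (0.0077·111.2)²) = √(0.007931 + 0.733147) = 0.8609 km
  C: √((0.0188·111.32)² + (-0.0019·111.2)²) = √(4.379879 + 0.044639) = 2.1035 km
  D: √((0.0098·111.32)² + (0.0170·111.2)²) = √(1.190141 + 3.573612) = 2.1826 km
  → nearest: B (0.8609 km)
R at 2.6782°N, 104.6004°E:
  A: √((0.0018·111.32)² + (0.0207·111.2)²) = √(0.040151 + 5.298467) = 2.3105 km
  B: √((-0.0089·111.32)² + (0.0180·111.2)²) = √(0.981582 + 4.006403) = 2.2334 km
  C: √((0.0091·111.32)² + (0.0084·111.2)²) = √(1.026193 + 0.872505) = 1.3779 km
  D: √((0.0001·111.32)² + (0.0273·111.2)²) = √(0.000124 + 9.215839) = 3.0358 km
  → nearest: C (1.3779 km)
S at 2.6812°N, 104.6182°E:
  A: √((-0.0012·111.32)² + (0.0029·111.2)²) = √(0.017845 + 0.103993) = 0.3491 km
  B: √((-0.0119·111.32)² + (0.0002·111.2)²) = √(1.754851 + 0.000495) = 1.3249 km
  C: √((0.0061·111.32)² + (-0.0094·111.2)²) = √(0.461112 + 1.092610) = 1.2465 km
  D: √((-0.0029·111.32)² + (0.0095·111.2)²) = √(0.104218 + 1.115981) = 1.1046 km
  → nearest: A (0.3491 km)

P→A; Q→B; R→C; S→A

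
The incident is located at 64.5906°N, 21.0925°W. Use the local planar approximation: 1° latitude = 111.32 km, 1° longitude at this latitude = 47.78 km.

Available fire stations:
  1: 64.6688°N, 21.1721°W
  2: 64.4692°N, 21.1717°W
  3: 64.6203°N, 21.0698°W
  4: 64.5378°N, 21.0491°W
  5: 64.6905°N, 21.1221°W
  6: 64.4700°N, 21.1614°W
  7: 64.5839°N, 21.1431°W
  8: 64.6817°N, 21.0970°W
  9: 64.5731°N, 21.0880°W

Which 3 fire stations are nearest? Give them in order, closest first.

Distances from 64.5906°N, 21.0925°W:
1: √((0.0782·111.32)² + (-0.0796·47.78)²) = √(75.780925 + 14.465000) = 9.4998 km
2: √((-0.1214·111.32)² + (-0.0792·47.78)²) = √(182.634899 + 14.319988) = 14.0341 km
3: √((0.0297·111.32)² + (0.0227·47.78)²) = √(10.930985 + 1.176370) = 3.4796 km
4: √((-0.0528·111.32)² + (0.0434·47.78)²) = √(34.547310 + 4.300033) = 6.2328 km
5: √((0.0999·111.32)² + (-0.0296·47.78)²) = √(123.673705 + 2.000211) = 11.2104 km
6: √((-0.1206·111.32)² + (-0.0689·47.78)²) = √(180.235780 + 10.837541) = 13.8229 km
7: √((-0.0067·111.32)² + (-0.0506·47.78)²) = √(0.556283 + 5.845119) = 2.5301 km
8: √((0.0911·111.32)² + (-0.0045·47.78)²) = √(102.844992 + 0.046229) = 10.1435 km
9: √((-0.0175·111.32)² + (0.0045·47.78)²) = √(3.795094 + 0.046229) = 1.9599 km
Sorted: 9 (1.9599 km) < 7 (2.5301 km) < 3 (3.4796 km) < 4 (6.2328 km) < 1 (9.4998 km) < …

9, 7, 3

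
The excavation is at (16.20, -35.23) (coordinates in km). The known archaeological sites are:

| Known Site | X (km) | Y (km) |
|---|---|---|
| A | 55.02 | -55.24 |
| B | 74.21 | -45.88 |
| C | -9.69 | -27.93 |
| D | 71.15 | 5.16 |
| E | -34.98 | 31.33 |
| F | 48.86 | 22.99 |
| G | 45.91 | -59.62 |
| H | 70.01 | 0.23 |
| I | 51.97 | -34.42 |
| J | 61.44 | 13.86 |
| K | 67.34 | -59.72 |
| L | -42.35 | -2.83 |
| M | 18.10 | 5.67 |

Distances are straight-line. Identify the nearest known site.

C

Distances from (16.20, -35.23):
A: √((38.82)² + (-20.01)²) = √(1506.99240 + 400.40010) = 43.674 km
B: √((58.01)² + (-10.65)²) = √(3365.16010 + 113.42250) = 58.980 km
C: √((-25.89)² + (7.30)²) = √(670.29210 + 53.29000) = 26.899 km
D: √((54.95)² + (40.39)²) = √(3019.50250 + 1631.35210) = 68.197 km
E: √((-51.18)² + (66.56)²) = √(2619.39240 + 4430.23360) = 83.962 km
F: √((32.66)² + (58.22)²) = √(1066.67560 + 3389.56840) = 66.755 km
G: √((29.71)² + (-24.39)²) = √(882.68410 + 594.87210) = 38.439 km
H: √((53.81)² + (35.46)²) = √(2895.51610 + 1257.41160) = 64.443 km
I: √((35.77)² + (0.81)²) = √(1279.49290 + 0.65610) = 35.779 km
J: √((45.24)² + (49.09)²) = √(2046.65760 + 2409.82810) = 66.757 km
K: √((51.14)² + (-24.49)²) = √(2615.29960 + 599.76010) = 56.701 km
L: √((-58.55)² + (32.40)²) = √(3428.10250 + 1049.76000) = 66.917 km
M: √((1.90)² + (40.90)²) = √(3.61000 + 1672.81000) = 40.944 km
Minimum: C at 26.899 km.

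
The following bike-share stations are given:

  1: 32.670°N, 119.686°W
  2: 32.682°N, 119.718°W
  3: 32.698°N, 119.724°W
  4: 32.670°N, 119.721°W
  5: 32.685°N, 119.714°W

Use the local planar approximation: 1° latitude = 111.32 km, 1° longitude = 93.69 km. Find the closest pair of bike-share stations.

2 and 5

Pairwise distances:
1–2: √((0.012·111.32)² + (-0.032·93.69)²) = √(1.78447 + 8.98848) = 3.282 km
1–3: √((0.028·111.32)² + (-0.038·93.69)²) = √(9.71544 + 12.67517) = 4.732 km
1–4: √((0.000·111.32)² + (-0.035·93.69)²) = √(0.00000 + 10.75282) = 3.279 km
1–5: √((0.015·111.32)² + (-0.028·93.69)²) = √(2.78823 + 6.88181) = 3.110 km
2–3: √((0.016·111.32)² + (-0.006·93.69)²) = √(3.17239 + 0.31600) = 1.868 km
2–4: √((-0.012·111.32)² + (-0.003·93.69)²) = √(1.78447 + 0.07900) = 1.365 km
2–5: √((0.003·111.32)² + (0.004·93.69)²) = √(0.11153 + 0.14045) = 0.502 km
3–4: √((-0.028·111.32)² + (0.003·93.69)²) = √(9.71544 + 0.07900) = 3.130 km
3–5: √((-0.013·111.32)² + (0.010·93.69)²) = √(2.09427 + 0.87778) = 1.724 km
4–5: √((0.015·111.32)² + (0.007·93.69)²) = √(2.78823 + 0.43011) = 1.794 km
Closest pair: 2–5 at 0.502 km.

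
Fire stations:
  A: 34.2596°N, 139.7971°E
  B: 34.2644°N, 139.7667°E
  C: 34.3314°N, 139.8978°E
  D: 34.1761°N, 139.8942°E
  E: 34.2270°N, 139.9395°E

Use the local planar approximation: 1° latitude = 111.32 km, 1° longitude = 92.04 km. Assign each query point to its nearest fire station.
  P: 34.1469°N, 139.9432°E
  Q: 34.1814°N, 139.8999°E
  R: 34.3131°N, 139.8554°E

P at 34.1469°N, 139.9432°E:
  A: √((0.1127·111.32)² + (-0.1461·92.04)²) = √(157.396194 + 180.822992) = 18.3907 km
  B: √((0.1175·111.32)² + (-0.1765·92.04)²) = √(171.089016 + 263.901974) = 20.8564 km
  C: √((0.1845·111.32)² + (-0.0454·92.04)²) = √(421.831625 + 17.460832) = 20.9593 km
  D: √((0.0292·111.32)² + (-0.0490·92.04)²) = √(10.566036 + 20.339739) = 5.5593 km
  E: √((0.0801·111.32)² + (-0.0037·92.04)²) = √(79.508110 + 0.115973) = 8.9232 km
  → nearest: D (5.5593 km)
Q at 34.1814°N, 139.8999°E:
  A: √((0.0782·111.32)² + (-0.1028·92.04)²) = √(75.780925 + 89.523994) = 12.8571 km
  B: √((0.0830·111.32)² + (-0.1332·92.04)²) = √(85.369469 + 150.300931) = 15.3516 km
  C: √((0.1500·111.32)² + (-0.0021·92.04)²) = √(278.823204 + 0.037359) = 16.6991 km
  D: √((-0.0053·111.32)² + (-0.0057·92.04)²) = √(0.348095 + 0.275235) = 0.7895 km
  E: √((0.0456·111.32)² + (0.0396·92.04)²) = √(25.767725 + 13.284450) = 6.2492 km
  → nearest: D (0.7895 km)
R at 34.3131°N, 139.8554°E:
  A: √((-0.0535·111.32)² + (-0.0583·92.04)²) = √(35.469410 + 28.793226) = 8.0164 km
  B: √((-0.0487·111.32)² + (-0.0887·92.04)²) = √(29.390320 + 66.650047) = 9.8000 km
  C: √((0.0183·111.32)² + (0.0424·92.04)²) = √(4.150005 + 15.229475) = 4.4022 km
  D: √((-0.1370·111.32)² + (0.0388·92.04)²) = √(232.588121 + 12.753127) = 15.6634 km
  E: √((-0.0861·111.32)² + (0.0841·92.04)²) = √(91.865554 + 59.916331) = 12.3200 km
  → nearest: C (4.4022 km)

P→D; Q→D; R→C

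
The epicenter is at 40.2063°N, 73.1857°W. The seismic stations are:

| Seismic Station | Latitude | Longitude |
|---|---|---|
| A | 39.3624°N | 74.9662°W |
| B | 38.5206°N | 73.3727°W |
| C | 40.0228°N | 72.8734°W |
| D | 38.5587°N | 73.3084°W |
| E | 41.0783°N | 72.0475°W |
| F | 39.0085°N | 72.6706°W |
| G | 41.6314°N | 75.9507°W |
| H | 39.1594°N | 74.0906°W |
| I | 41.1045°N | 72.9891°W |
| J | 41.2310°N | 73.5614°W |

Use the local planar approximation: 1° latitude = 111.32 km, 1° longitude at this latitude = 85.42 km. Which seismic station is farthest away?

Distances from 40.2063°N, 73.1857°W:
A: √((-0.8439·111.32)² + (-1.7805·85.42)²) = √(8825.277479 + 23131.462396) = 178.7645 km
B: √((-1.6857·111.32)² + (-0.1870·85.42)²) = √(35213.319642 + 255.153980) = 188.3308 km
C: √((-0.1835·111.32)² + (0.3123·85.42)²) = √(417.271317 + 711.644509) = 33.5993 km
D: √((-1.6476·111.32)² + (-0.1227·85.42)²) = √(33639.533295 + 109.852074) = 183.7101 km
E: √((0.8720·111.32)² + (1.1382·85.42)²) = √(9422.786807 + 9452.709181) = 137.3881 km
F: √((-1.1978·111.32)² + (0.5151·85.42)²) = √(17779.314522 + 1935.986096) = 140.4112 km
G: √((1.4251·111.32)² + (-2.7650·85.42)²) = √(25167.326046 + 55783.968308) = 284.5194 km
H: √((-1.0469·111.32)² + (-0.9049·85.42)²) = √(13581.783237 + 5974.757879) = 139.8447 km
I: √((0.8982·111.32)² + (0.1966·85.42)²) = √(9997.524953 + 282.024061) = 101.3881 km
J: √((1.0247·111.32)² + (-0.3757·85.42)²) = √(13011.874557 + 1029.915334) = 118.4981 km
Maximum: G at 284.5194 km.

G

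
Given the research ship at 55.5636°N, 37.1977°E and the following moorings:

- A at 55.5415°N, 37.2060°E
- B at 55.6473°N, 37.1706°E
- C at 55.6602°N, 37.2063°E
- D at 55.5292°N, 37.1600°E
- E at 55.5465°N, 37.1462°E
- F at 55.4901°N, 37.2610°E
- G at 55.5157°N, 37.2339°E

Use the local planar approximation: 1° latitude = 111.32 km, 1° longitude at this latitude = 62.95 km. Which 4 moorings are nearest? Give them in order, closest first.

A, E, D, G

Distances from 55.5636°N, 37.1977°E:
A: 2.5150 km
B: 9.4724 km
C: 10.7671 km
D: 4.5052 km
E: 3.7595 km
F: 9.1007 km
G: 5.7988 km
Sorted: A (2.5150 km) < E (3.7595 km) < D (4.5052 km) < G (5.7988 km) < F (9.1007 km) < B (9.4724 km) < …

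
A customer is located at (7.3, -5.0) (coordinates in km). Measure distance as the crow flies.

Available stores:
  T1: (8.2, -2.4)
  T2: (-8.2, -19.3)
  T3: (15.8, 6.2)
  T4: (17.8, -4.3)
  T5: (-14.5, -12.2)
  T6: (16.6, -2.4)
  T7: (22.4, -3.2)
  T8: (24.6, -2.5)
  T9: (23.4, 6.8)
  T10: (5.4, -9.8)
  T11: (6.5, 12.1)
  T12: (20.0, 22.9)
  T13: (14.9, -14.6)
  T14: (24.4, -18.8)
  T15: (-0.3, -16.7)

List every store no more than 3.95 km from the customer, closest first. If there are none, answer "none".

T1

Distances from (7.3, -5.0):
T1: 2.8 km
T2: 21.1 km
T3: 14.1 km
T4: 10.5 km
T5: 23.0 km
T6: 9.7 km
T7: 15.2 km
T8: 17.5 km
T9: 20.0 km
T10: 5.2 km
T11: 17.1 km
T12: 30.7 km
T13: 12.2 km
T14: 22.0 km
T15: 14.0 km
Threshold 3.95 km: T1 (2.8 km) is within range.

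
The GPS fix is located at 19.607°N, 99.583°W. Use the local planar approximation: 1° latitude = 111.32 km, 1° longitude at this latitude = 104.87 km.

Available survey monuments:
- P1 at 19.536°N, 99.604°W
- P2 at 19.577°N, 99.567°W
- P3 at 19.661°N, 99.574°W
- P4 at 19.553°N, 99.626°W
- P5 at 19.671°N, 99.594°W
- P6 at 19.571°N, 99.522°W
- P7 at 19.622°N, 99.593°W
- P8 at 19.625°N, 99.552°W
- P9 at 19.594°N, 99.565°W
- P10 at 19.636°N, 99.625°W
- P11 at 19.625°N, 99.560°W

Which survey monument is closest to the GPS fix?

P7

Distances from 19.607°N, 99.583°W:
P1: √((-0.071·111.32)² + (-0.021·104.87)²) = √(62.46879 + 4.84999) = 8.205 km
P2: √((-0.030·111.32)² + (0.016·104.87)²) = √(11.15293 + 2.81542) = 3.737 km
P3: √((0.054·111.32)² + (0.009·104.87)²) = √(36.13549 + 0.89082) = 6.085 km
P4: √((-0.054·111.32)² + (-0.043·104.87)²) = √(36.13549 + 20.33478) = 7.515 km
P5: √((0.064·111.32)² + (-0.011·104.87)²) = √(50.75822 + 1.33072) = 7.217 km
P6: √((-0.036·111.32)² + (0.061·104.87)²) = √(16.06022 + 40.92250) = 7.549 km
P7: √((0.015·111.32)² + (-0.010·104.87)²) = √(2.78823 + 1.09977) = 1.972 km
P8: √((0.018·111.32)² + (0.031·104.87)²) = √(4.01505 + 10.56881) = 3.819 km
P9: √((-0.013·111.32)² + (0.018·104.87)²) = √(2.09427 + 3.56326) = 2.379 km
P10: √((0.029·111.32)² + (-0.042·104.87)²) = √(10.42179 + 19.39997) = 5.461 km
P11: √((0.018·111.32)² + (0.023·104.87)²) = √(4.01505 + 5.81779) = 3.136 km
Minimum: P7 at 1.972 km.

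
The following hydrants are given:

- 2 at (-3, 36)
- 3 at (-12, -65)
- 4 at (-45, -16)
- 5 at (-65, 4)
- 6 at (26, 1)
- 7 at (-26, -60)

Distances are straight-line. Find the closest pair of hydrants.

Pairwise distances:
2–3: √((-9)² + (-101)²) = √(81.000 + 10201.000) = 101.4
2–4: √((-42)² + (-52)²) = √(1764.000 + 2704.000) = 66.8
2–5: √((-62)² + (-32)²) = √(3844.000 + 1024.000) = 69.8
2–6: √((29)² + (-35)²) = √(841.000 + 1225.000) = 45.5
2–7: √((-23)² + (-96)²) = √(529.000 + 9216.000) = 98.7
3–4: √((-33)² + (49)²) = √(1089.000 + 2401.000) = 59.1
3–5: √((-53)² + (69)²) = √(2809.000 + 4761.000) = 87.0
3–6: √((38)² + (66)²) = √(1444.000 + 4356.000) = 76.2
3–7: √((-14)² + (5)²) = √(196.000 + 25.000) = 14.9
4–5: √((-20)² + (20)²) = √(400.000 + 400.000) = 28.3
4–6: √((71)² + (17)²) = √(5041.000 + 289.000) = 73.0
4–7: √((19)² + (-44)²) = √(361.000 + 1936.000) = 47.9
5–6: √((91)² + (-3)²) = √(8281.000 + 9.000) = 91.0
5–7: √((39)² + (-64)²) = √(1521.000 + 4096.000) = 74.9
6–7: √((-52)² + (-61)²) = √(2704.000 + 3721.000) = 80.2
Closest pair: 3–7 at 14.9.

3 and 7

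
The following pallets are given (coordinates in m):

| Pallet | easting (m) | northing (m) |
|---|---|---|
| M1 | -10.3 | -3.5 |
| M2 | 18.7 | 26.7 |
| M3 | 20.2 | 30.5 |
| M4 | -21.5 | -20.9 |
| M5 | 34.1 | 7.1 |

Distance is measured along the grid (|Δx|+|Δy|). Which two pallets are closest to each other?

Pairwise distances:
M2–M3: |1.5| + |3.8| = 1.5 + 3.8 = 5.3 m
M1–M4: |-11.2| + |-17.4| = 11.2 + 17.4 = 28.6 m
M2–M5: |15.4| + |-19.6| = 15.4 + 19.6 = 35.0 m
M3–M5: |13.9| + |-23.4| = 13.9 + 23.4 = 37.3 m
M1–M5: |44.4| + |10.6| = 44.4 + 10.6 = 55.0 m
M1–M2: |29.0| + |30.2| = 29.0 + 30.2 = 59.2 m
M1–M3: |30.5| + |34.0| = 30.5 + 34.0 = 64.5 m
M4–M5: |55.6| + |28.0| = 55.6 + 28.0 = 83.6 m
M2–M4: |-40.2| + |-47.6| = 40.2 + 47.6 = 87.8 m
M3–M4: |-41.7| + |-51.4| = 41.7 + 51.4 = 93.1 m
Closest pair: M2–M3 at 5.3 m.

M2 and M3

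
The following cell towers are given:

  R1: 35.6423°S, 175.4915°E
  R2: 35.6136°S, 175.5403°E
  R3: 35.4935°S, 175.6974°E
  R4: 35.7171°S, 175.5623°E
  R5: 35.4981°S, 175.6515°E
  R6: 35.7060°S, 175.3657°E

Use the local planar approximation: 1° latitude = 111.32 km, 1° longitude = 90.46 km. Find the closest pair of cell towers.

R3 and R5

Pairwise distances:
R1–R2: √((0.0287·111.32)² + (0.0488·90.46)²) = √(10.207284 + 19.487351) = 5.4493 km
R1–R3: √((0.1488·111.32)² + (0.2059·90.46)²) = √(274.379877 + 346.917222) = 24.9258 km
R1–R4: √((-0.0748·111.32)² + (0.0708·90.46)²) = √(69.334532 + 41.018491) = 10.5049 km
R1–R5: √((0.1442·111.32)² + (0.1600·90.46)²) = √(257.677748 + 209.485097) = 21.6140 km
R1–R6: √((-0.0637·111.32)² + (-0.1258·90.46)²) = √(50.283472 + 129.501396) = 13.4084 km
R2–R3: √((0.1201·111.32)² + (0.1571·90.46)²) = √(178.744386 + 201.960081) = 19.5116 km
R2–R4: √((-0.1035·111.32)² + (0.0220·90.46)²) = √(132.747727 + 3.960578) = 11.6922 km
R2–R5: √((0.1155·111.32)² + (0.1112·90.46)²) = √(165.314278 + 101.186539) = 16.3249 km
R2–R6: √((-0.0924·111.32)² + (-0.1746·90.46)²) = √(105.801138 + 249.460418) = 18.8484 km
R3–R4: √((-0.2236·111.32)² + (-0.1351·90.46)²) = √(619.569448 + 149.356410) = 27.7295 km
R3–R5: √((-0.0046·111.32)² + (-0.0459·90.46)²) = √(0.262218 + 17.240051) = 4.1836 km
R3–R6: √((-0.2125·111.32)² + (-0.3317·90.46)²) = √(559.582680 + 900.334951) = 38.2089 km
R4–R5: √((0.2190·111.32)² + (0.0892·90.46)²) = √(594.339542 + 65.109277) = 25.6797 km
R4–R6: √((0.0111·111.32)² + (-0.1966·90.46)²) = √(1.526836 + 316.286164) = 17.8273 km
R5–R6: √((-0.2079·111.32)² + (-0.2858·90.46)²) = √(535.618260 + 668.401808) = 34.6990 km
Closest pair: R3–R5 at 4.1836 km.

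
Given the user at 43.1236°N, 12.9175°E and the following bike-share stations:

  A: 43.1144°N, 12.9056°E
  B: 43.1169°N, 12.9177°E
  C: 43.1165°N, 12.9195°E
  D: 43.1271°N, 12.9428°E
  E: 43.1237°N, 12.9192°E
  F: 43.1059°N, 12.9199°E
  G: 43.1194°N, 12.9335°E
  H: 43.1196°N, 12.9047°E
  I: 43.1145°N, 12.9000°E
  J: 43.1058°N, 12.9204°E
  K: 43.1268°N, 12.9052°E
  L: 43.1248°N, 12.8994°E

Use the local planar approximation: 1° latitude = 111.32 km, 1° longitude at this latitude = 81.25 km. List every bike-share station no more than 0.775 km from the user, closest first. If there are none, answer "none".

Distances from 43.1236°N, 12.9175°E:
A: √((-0.0092·111.32)² + (-0.0119·81.25)²) = √(1.048871 + 0.934847) = 1.4084 km
B: √((-0.0067·111.32)² + (0.0002·81.25)²) = √(0.556283 + 0.000264) = 0.7460 km
C: √((-0.0071·111.32)² + (0.0020·81.25)²) = √(0.624688 + 0.026406) = 0.8069 km
D: √((0.0035·111.32)² + (0.0253·81.25)²) = √(0.151804 + 4.225594) = 2.0922 km
E: √((0.0001·111.32)² + (0.0017·81.25)²) = √(0.000124 + 0.019079) = 0.1386 km
F: √((-0.0177·111.32)² + (0.0024·81.25)²) = √(3.882334 + 0.038025) = 1.9800 km
G: √((-0.0042·111.32)² + (0.0160·81.25)²) = √(0.218597 + 1.690000) = 1.3815 km
H: √((-0.0040·111.32)² + (-0.0128·81.25)²) = √(0.198274 + 1.081600) = 1.1313 km
I: √((-0.0091·111.32)² + (-0.0175·81.25)²) = √(1.026193 + 2.021729) = 1.7458 km
J: √((-0.0178·111.32)² + (0.0029·81.25)²) = √(3.926326 + 0.055519) = 1.9955 km
K: √((0.0032·111.32)² + (-0.0123·81.25)²) = √(0.126896 + 0.998750) = 1.0610 km
L: √((0.0012·111.32)² + (-0.0181·81.25)²) = √(0.017845 + 2.162738) = 1.4767 km
Threshold 0.775 km: E (0.1386 km), B (0.7460 km) are within range.

E, B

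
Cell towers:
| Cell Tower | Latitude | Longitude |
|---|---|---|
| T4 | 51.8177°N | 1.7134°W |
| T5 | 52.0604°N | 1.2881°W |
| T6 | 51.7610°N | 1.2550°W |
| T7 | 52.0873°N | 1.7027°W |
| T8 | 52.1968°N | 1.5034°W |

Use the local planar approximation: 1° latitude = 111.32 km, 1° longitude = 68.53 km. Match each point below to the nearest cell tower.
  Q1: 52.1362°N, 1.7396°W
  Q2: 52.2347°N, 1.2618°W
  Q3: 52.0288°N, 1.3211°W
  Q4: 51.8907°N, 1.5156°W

Q1 at 52.1362°N, 1.7396°W:
  T4: 35.5009 km
  T5: 32.0712 km
  T6: 53.3609 km
  T7: 6.0022 km
  T8: 17.5363 km
  → nearest: T7 (6.0022 km)
Q2 at 52.2347°N, 1.2618°W:
  T4: 55.7911 km
  T5: 19.4866 km
  T6: 52.7343 km
  T7: 34.3828 km
  T8: 17.0859 km
  → nearest: T8 (17.0859 km)
Q3 at 52.0288°N, 1.3211°W:
  T4: 35.7071 km
  T5: 4.1819 km
  T6: 30.1537 km
  T7: 26.9497 km
  T8: 22.4907 km
  → nearest: T5 (4.1819 km)
Q4 at 51.8907°N, 1.5156°W:
  T4: 15.8045 km
  T5: 24.4936 km
  T6: 22.9652 km
  T7: 25.3649 km
  T8: 34.0853 km
  → nearest: T4 (15.8045 km)

Q1→T7; Q2→T8; Q3→T5; Q4→T4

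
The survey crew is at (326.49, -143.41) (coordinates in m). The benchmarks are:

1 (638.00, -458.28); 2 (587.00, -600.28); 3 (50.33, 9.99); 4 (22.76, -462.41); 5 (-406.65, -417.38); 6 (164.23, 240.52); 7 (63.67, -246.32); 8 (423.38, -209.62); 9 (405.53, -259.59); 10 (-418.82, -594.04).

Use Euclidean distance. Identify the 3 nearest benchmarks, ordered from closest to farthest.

Distances from (326.49, -143.41):
1: √((311.51)² + (-314.87)²) = √(97038.4801 + 99143.1169) = 442.92 m
2: √((260.51)² + (-456.87)²) = √(67865.4601 + 208730.1969) = 525.92 m
3: √((-276.16)² + (153.40)²) = √(76264.3456 + 23531.5600) = 315.90 m
4: √((-303.73)² + (-319.00)²) = √(92251.9129 + 101761.0000) = 440.47 m
5: √((-733.14)² + (-273.97)²) = √(537494.2596 + 75059.5609) = 782.66 m
6: √((-162.26)² + (383.93)²) = √(26328.3076 + 147402.2449) = 416.81 m
7: √((-262.82)² + (-102.91)²) = √(69074.3524 + 10590.4681) = 282.25 m
8: √((96.89)² + (-66.21)²) = √(9387.6721 + 4383.7641) = 117.35 m
9: √((79.04)² + (-116.18)²) = √(6247.3216 + 13497.7924) = 140.52 m
10: √((-745.31)² + (-450.63)²) = √(555486.9961 + 203067.3969) = 870.95 m
Sorted: 8 (117.35 m) < 9 (140.52 m) < 7 (282.25 m) < 3 (315.90 m) < 6 (416.81 m) < …

8, 9, 7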